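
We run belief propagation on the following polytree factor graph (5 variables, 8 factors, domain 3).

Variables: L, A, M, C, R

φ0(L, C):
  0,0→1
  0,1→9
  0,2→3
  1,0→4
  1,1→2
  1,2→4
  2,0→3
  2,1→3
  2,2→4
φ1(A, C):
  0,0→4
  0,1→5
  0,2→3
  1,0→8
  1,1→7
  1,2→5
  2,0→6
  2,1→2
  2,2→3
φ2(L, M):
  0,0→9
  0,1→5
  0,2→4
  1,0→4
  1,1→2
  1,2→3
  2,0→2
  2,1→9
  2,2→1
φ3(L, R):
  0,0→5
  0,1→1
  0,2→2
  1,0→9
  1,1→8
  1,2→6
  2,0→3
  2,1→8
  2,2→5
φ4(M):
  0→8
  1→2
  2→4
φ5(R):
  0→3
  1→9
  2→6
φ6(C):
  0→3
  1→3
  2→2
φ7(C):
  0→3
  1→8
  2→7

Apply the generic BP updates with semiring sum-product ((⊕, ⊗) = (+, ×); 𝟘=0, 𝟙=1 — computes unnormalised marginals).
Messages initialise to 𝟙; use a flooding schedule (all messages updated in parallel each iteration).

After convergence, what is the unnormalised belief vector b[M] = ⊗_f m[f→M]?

b[M] = [21566496, 6574500, 6174408]

init: all messages = 𝟙 over 3 values
r1 m[φ0→L] = [13, 10, 10]
r1 m[φ0→C] = [8, 14, 11]
r1 m[φ1→A] = [12, 20, 11]
r1 m[φ1→C] = [18, 14, 11]
r1 m[φ2→L] = [18, 9, 12]
r1 m[φ2→M] = [15, 16, 8]
r1 m[φ3→L] = [8, 23, 16]
r1 m[φ3→R] = [17, 17, 13]
r1 m[φ4→M] = [8, 2, 4]
r1 m[φ5→R] = [3, 9, 6]
r1 m[φ6→C] = [3, 3, 2]
r1 m[φ7→C] = [3, 8, 7]
r1 m[L→φ0] = [1, 1, 1]
r1 m[L→φ2] = [1, 1, 1]
r1 m[L→φ3] = [1, 1, 1]
r1 m[A→φ1] = [1, 1, 1]
r1 m[M→φ2] = [1, 1, 1]
r1 m[M→φ4] = [1, 1, 1]
r1 m[C→φ0] = [1, 1, 1]
r1 m[C→φ1] = [1, 1, 1]
r1 m[C→φ6] = [1, 1, 1]
r1 m[C→φ7] = [1, 1, 1]
r1 m[R→φ3] = [1, 1, 1]
r1 m[R→φ5] = [1, 1, 1]
r2 m[φ0→L] = [13, 10, 10]
r2 m[φ0→C] = [8, 14, 11]
r2 m[φ1→A] = [12, 20, 11]
r2 m[φ1→C] = [18, 14, 11]
r2 m[φ2→L] = [18, 9, 12]
r2 m[φ2→M] = [15, 16, 8]
r2 m[φ3→L] = [8, 23, 16]
r2 m[φ3→R] = [17, 17, 13]
r2 m[φ4→M] = [8, 2, 4]
r2 m[φ5→R] = [3, 9, 6]
r2 m[φ6→C] = [3, 3, 2]
r2 m[φ7→C] = [3, 8, 7]
r2 m[L→φ0] = [144, 207, 192]
r2 m[L→φ2] = [104, 230, 160]
r2 m[L→φ3] = [234, 90, 120]
r2 m[A→φ1] = [1, 1, 1]
r2 m[M→φ2] = [8, 2, 4]
r2 m[M→φ4] = [15, 16, 8]
r2 m[C→φ0] = [162, 336, 154]
r2 m[C→φ1] = [72, 336, 154]
r2 m[C→φ6] = [432, 1568, 847]
r2 m[C→φ7] = [432, 588, 242]
r2 m[R→φ3] = [3, 9, 6]
r2 m[R→φ5] = [17, 17, 13]
r3 m[φ0→L] = [3648, 1936, 2110]
r3 m[φ0→C] = [1548, 2286, 2028]
r3 m[φ1→A] = [2430, 3698, 1566]
r3 m[φ1→C] = [18, 14, 11]
r3 m[φ2→L] = [98, 48, 38]
r3 m[φ2→M] = [2176, 2420, 1266]
r3 m[φ3→L] = [36, 135, 111]
r3 m[φ3→R] = [2340, 1914, 1608]
r3 m[φ4→M] = [8, 2, 4]
r3 m[φ5→R] = [3, 9, 6]
r3 m[φ6→C] = [3, 3, 2]
r3 m[φ7→C] = [3, 8, 7]
r3 m[L→φ0] = [144, 207, 192]
r3 m[L→φ2] = [104, 230, 160]
r3 m[L→φ3] = [234, 90, 120]
r3 m[A→φ1] = [1, 1, 1]
r3 m[M→φ2] = [8, 2, 4]
r3 m[M→φ4] = [15, 16, 8]
r3 m[C→φ0] = [162, 336, 154]
r3 m[C→φ1] = [72, 336, 154]
r3 m[C→φ6] = [432, 1568, 847]
r3 m[C→φ7] = [432, 588, 242]
r3 m[R→φ3] = [3, 9, 6]
r3 m[R→φ5] = [17, 17, 13]
r4 m[φ0→L] = [3648, 1936, 2110]
r4 m[φ0→C] = [1548, 2286, 2028]
r4 m[φ1→A] = [2430, 3698, 1566]
r4 m[φ1→C] = [18, 14, 11]
r4 m[φ2→L] = [98, 48, 38]
r4 m[φ2→M] = [2176, 2420, 1266]
r4 m[φ3→L] = [36, 135, 111]
r4 m[φ3→R] = [2340, 1914, 1608]
r4 m[φ4→M] = [8, 2, 4]
r4 m[φ5→R] = [3, 9, 6]
r4 m[φ6→C] = [3, 3, 2]
r4 m[φ7→C] = [3, 8, 7]
r4 m[L→φ0] = [3528, 6480, 4218]
r4 m[L→φ2] = [131328, 261360, 234210]
r4 m[L→φ3] = [357504, 92928, 80180]
r4 m[A→φ1] = [1, 1, 1]
r4 m[M→φ2] = [8, 2, 4]
r4 m[M→φ4] = [2176, 2420, 1266]
r4 m[C→φ0] = [162, 336, 154]
r4 m[C→φ1] = [13932, 54864, 28392]
r4 m[C→φ6] = [83592, 256032, 156156]
r4 m[C→φ7] = [83592, 96012, 44616]
r4 m[R→φ3] = [3, 9, 6]
r4 m[R→φ5] = [2340, 1914, 1608]
r5 m[φ0→L] = [3648, 1936, 2110]
r5 m[φ0→C] = [42102, 57366, 53376]
r5 m[φ1→A] = [415224, 637464, 278496]
r5 m[φ1→C] = [18, 14, 11]
r5 m[φ2→L] = [98, 48, 38]
r5 m[φ2→M] = [2695812, 3287250, 1543602]
r5 m[φ3→L] = [36, 135, 111]
r5 m[φ3→R] = [2864412, 1742368, 1673476]
r5 m[φ4→M] = [8, 2, 4]
r5 m[φ5→R] = [3, 9, 6]
r5 m[φ6→C] = [3, 3, 2]
r5 m[φ7→C] = [3, 8, 7]
r5 m[L→φ0] = [3528, 6480, 4218]
r5 m[L→φ2] = [131328, 261360, 234210]
r5 m[L→φ3] = [357504, 92928, 80180]
r5 m[A→φ1] = [1, 1, 1]
r5 m[M→φ2] = [8, 2, 4]
r5 m[M→φ4] = [2176, 2420, 1266]
r5 m[C→φ0] = [162, 336, 154]
r5 m[C→φ1] = [13932, 54864, 28392]
r5 m[C→φ6] = [83592, 256032, 156156]
r5 m[C→φ7] = [83592, 96012, 44616]
r5 m[R→φ3] = [3, 9, 6]
r5 m[R→φ5] = [2340, 1914, 1608]
r6 m[φ0→L] = [3648, 1936, 2110]
r6 m[φ0→C] = [42102, 57366, 53376]
r6 m[φ1→A] = [415224, 637464, 278496]
r6 m[φ1→C] = [18, 14, 11]
r6 m[φ2→L] = [98, 48, 38]
r6 m[φ2→M] = [2695812, 3287250, 1543602]
r6 m[φ3→L] = [36, 135, 111]
r6 m[φ3→R] = [2864412, 1742368, 1673476]
r6 m[φ4→M] = [8, 2, 4]
r6 m[φ5→R] = [3, 9, 6]
r6 m[φ6→C] = [3, 3, 2]
r6 m[φ7→C] = [3, 8, 7]
r6 m[L→φ0] = [3528, 6480, 4218]
r6 m[L→φ2] = [131328, 261360, 234210]
r6 m[L→φ3] = [357504, 92928, 80180]
r6 m[A→φ1] = [1, 1, 1]
r6 m[M→φ2] = [8, 2, 4]
r6 m[M→φ4] = [2695812, 3287250, 1543602]
r6 m[C→φ0] = [162, 336, 154]
r6 m[C→φ1] = [378918, 1376784, 747264]
r6 m[C→φ6] = [2273508, 6424992, 4109952]
r6 m[C→φ7] = [2273508, 2409372, 1174272]
r6 m[R→φ3] = [3, 9, 6]
r6 m[R→φ5] = [2864412, 1742368, 1673476]
r7 m[φ0→L] = [3648, 1936, 2110]
r7 m[φ0→C] = [42102, 57366, 53376]
r7 m[φ1→A] = [10641384, 16405152, 7268868]
r7 m[φ1→C] = [18, 14, 11]
r7 m[φ2→L] = [98, 48, 38]
r7 m[φ2→M] = [2695812, 3287250, 1543602]
r7 m[φ3→L] = [36, 135, 111]
r7 m[φ3→R] = [2864412, 1742368, 1673476]
r7 m[φ4→M] = [8, 2, 4]
r7 m[φ5→R] = [3, 9, 6]
r7 m[φ6→C] = [3, 3, 2]
r7 m[φ7→C] = [3, 8, 7]
r7 m[L→φ0] = [3528, 6480, 4218]
r7 m[L→φ2] = [131328, 261360, 234210]
r7 m[L→φ3] = [357504, 92928, 80180]
r7 m[A→φ1] = [1, 1, 1]
r7 m[M→φ2] = [8, 2, 4]
r7 m[M→φ4] = [2695812, 3287250, 1543602]
r7 m[C→φ0] = [162, 336, 154]
r7 m[C→φ1] = [378918, 1376784, 747264]
r7 m[C→φ6] = [2273508, 6424992, 4109952]
r7 m[C→φ7] = [2273508, 2409372, 1174272]
r7 m[R→φ3] = [3, 9, 6]
r7 m[R→φ5] = [2864412, 1742368, 1673476]
r8 m[φ0→L] = [3648, 1936, 2110]
r8 m[φ0→C] = [42102, 57366, 53376]
r8 m[φ1→A] = [10641384, 16405152, 7268868]
r8 m[φ1→C] = [18, 14, 11]
r8 m[φ2→L] = [98, 48, 38]
r8 m[φ2→M] = [2695812, 3287250, 1543602]
r8 m[φ3→L] = [36, 135, 111]
r8 m[φ3→R] = [2864412, 1742368, 1673476]
r8 m[φ4→M] = [8, 2, 4]
r8 m[φ5→R] = [3, 9, 6]
r8 m[φ6→C] = [3, 3, 2]
r8 m[φ7→C] = [3, 8, 7]
r8 m[L→φ0] = [3528, 6480, 4218]
r8 m[L→φ2] = [131328, 261360, 234210]
r8 m[L→φ3] = [357504, 92928, 80180]
r8 m[A→φ1] = [1, 1, 1]
r8 m[M→φ2] = [8, 2, 4]
r8 m[M→φ4] = [2695812, 3287250, 1543602]
r8 m[C→φ0] = [162, 336, 154]
r8 m[C→φ1] = [378918, 1376784, 747264]
r8 m[C→φ6] = [2273508, 6424992, 4109952]
r8 m[C→φ7] = [2273508, 2409372, 1174272]
r8 m[R→φ3] = [3, 9, 6]
r8 m[R→φ5] = [2864412, 1742368, 1673476]
fixed point reached at round 8
b[M] = ⊗ incoming = [21566496, 6574500, 6174408]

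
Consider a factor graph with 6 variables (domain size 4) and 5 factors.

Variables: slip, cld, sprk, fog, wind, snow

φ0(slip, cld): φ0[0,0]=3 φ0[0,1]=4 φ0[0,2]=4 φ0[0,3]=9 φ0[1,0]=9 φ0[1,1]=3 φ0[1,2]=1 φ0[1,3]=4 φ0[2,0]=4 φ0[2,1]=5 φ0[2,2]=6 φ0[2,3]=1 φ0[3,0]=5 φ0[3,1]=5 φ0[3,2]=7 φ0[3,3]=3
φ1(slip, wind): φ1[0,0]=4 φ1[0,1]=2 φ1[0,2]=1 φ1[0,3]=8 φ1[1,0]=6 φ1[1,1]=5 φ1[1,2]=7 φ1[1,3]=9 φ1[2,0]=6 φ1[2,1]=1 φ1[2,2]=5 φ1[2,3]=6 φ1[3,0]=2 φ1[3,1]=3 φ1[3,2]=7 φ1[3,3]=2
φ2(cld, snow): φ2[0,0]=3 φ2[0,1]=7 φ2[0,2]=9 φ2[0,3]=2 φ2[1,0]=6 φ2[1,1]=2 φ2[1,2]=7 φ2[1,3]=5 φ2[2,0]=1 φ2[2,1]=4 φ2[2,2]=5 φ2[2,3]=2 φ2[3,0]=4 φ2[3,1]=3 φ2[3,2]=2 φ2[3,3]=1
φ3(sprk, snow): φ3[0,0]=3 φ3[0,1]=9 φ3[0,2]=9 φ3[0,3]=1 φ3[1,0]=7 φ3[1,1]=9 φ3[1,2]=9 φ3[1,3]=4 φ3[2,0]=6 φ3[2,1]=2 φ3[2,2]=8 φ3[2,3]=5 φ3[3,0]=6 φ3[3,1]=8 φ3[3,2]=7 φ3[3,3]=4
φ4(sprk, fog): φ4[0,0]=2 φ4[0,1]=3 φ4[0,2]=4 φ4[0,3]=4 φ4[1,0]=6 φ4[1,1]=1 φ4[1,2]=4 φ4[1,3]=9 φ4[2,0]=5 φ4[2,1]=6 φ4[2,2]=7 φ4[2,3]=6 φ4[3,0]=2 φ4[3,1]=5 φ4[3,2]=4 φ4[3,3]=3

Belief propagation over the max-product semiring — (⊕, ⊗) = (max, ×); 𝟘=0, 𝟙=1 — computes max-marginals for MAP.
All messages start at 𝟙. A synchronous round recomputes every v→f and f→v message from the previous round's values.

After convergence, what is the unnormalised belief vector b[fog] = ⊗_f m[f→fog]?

init: all messages = 𝟙 over 4 values
r1 m[φ0→slip] = [9, 9, 6, 7]
r1 m[φ0→cld] = [9, 5, 7, 9]
r1 m[φ1→slip] = [8, 9, 6, 7]
r1 m[φ1→wind] = [6, 5, 7, 9]
r1 m[φ2→cld] = [9, 7, 5, 4]
r1 m[φ2→snow] = [6, 7, 9, 5]
r1 m[φ3→sprk] = [9, 9, 8, 8]
r1 m[φ3→snow] = [7, 9, 9, 5]
r1 m[φ4→sprk] = [4, 9, 7, 5]
r1 m[φ4→fog] = [6, 6, 7, 9]
r1 m[slip→φ0] = [1, 1, 1, 1]
r1 m[slip→φ1] = [1, 1, 1, 1]
r1 m[cld→φ0] = [1, 1, 1, 1]
r1 m[cld→φ2] = [1, 1, 1, 1]
r1 m[sprk→φ3] = [1, 1, 1, 1]
r1 m[sprk→φ4] = [1, 1, 1, 1]
r1 m[fog→φ4] = [1, 1, 1, 1]
r1 m[wind→φ1] = [1, 1, 1, 1]
r1 m[snow→φ2] = [1, 1, 1, 1]
r1 m[snow→φ3] = [1, 1, 1, 1]
r2 m[φ0→slip] = [9, 9, 6, 7]
r2 m[φ0→cld] = [9, 5, 7, 9]
r2 m[φ1→slip] = [8, 9, 6, 7]
r2 m[φ1→wind] = [6, 5, 7, 9]
r2 m[φ2→cld] = [9, 7, 5, 4]
r2 m[φ2→snow] = [6, 7, 9, 5]
r2 m[φ3→sprk] = [9, 9, 8, 8]
r2 m[φ3→snow] = [7, 9, 9, 5]
r2 m[φ4→sprk] = [4, 9, 7, 5]
r2 m[φ4→fog] = [6, 6, 7, 9]
r2 m[slip→φ0] = [8, 9, 6, 7]
r2 m[slip→φ1] = [9, 9, 6, 7]
r2 m[cld→φ0] = [9, 7, 5, 4]
r2 m[cld→φ2] = [9, 5, 7, 9]
r2 m[sprk→φ3] = [4, 9, 7, 5]
r2 m[sprk→φ4] = [9, 9, 8, 8]
r2 m[fog→φ4] = [1, 1, 1, 1]
r2 m[wind→φ1] = [1, 1, 1, 1]
r2 m[snow→φ2] = [7, 9, 9, 5]
r2 m[snow→φ3] = [6, 7, 9, 5]
r3 m[φ0→slip] = [36, 81, 36, 45]
r3 m[φ0→cld] = [81, 35, 49, 72]
r3 m[φ1→slip] = [8, 9, 6, 7]
r3 m[φ1→wind] = [54, 45, 63, 81]
r3 m[φ2→cld] = [81, 63, 45, 28]
r3 m[φ2→snow] = [36, 63, 81, 25]
r3 m[φ3→sprk] = [81, 81, 72, 63]
r3 m[φ3→snow] = [63, 81, 81, 36]
r3 m[φ4→sprk] = [4, 9, 7, 5]
r3 m[φ4→fog] = [54, 48, 56, 81]
r3 m[slip→φ0] = [8, 9, 6, 7]
r3 m[slip→φ1] = [9, 9, 6, 7]
r3 m[cld→φ0] = [9, 7, 5, 4]
r3 m[cld→φ2] = [9, 5, 7, 9]
r3 m[sprk→φ3] = [4, 9, 7, 5]
r3 m[sprk→φ4] = [9, 9, 8, 8]
r3 m[fog→φ4] = [1, 1, 1, 1]
r3 m[wind→φ1] = [1, 1, 1, 1]
r3 m[snow→φ2] = [7, 9, 9, 5]
r3 m[snow→φ3] = [6, 7, 9, 5]
r4 m[φ0→slip] = [36, 81, 36, 45]
r4 m[φ0→cld] = [81, 35, 49, 72]
r4 m[φ1→slip] = [8, 9, 6, 7]
r4 m[φ1→wind] = [54, 45, 63, 81]
r4 m[φ2→cld] = [81, 63, 45, 28]
r4 m[φ2→snow] = [36, 63, 81, 25]
r4 m[φ3→sprk] = [81, 81, 72, 63]
r4 m[φ3→snow] = [63, 81, 81, 36]
r4 m[φ4→sprk] = [4, 9, 7, 5]
r4 m[φ4→fog] = [54, 48, 56, 81]
r4 m[slip→φ0] = [8, 9, 6, 7]
r4 m[slip→φ1] = [36, 81, 36, 45]
r4 m[cld→φ0] = [81, 63, 45, 28]
r4 m[cld→φ2] = [81, 35, 49, 72]
r4 m[sprk→φ3] = [4, 9, 7, 5]
r4 m[sprk→φ4] = [81, 81, 72, 63]
r4 m[fog→φ4] = [1, 1, 1, 1]
r4 m[wind→φ1] = [1, 1, 1, 1]
r4 m[snow→φ2] = [63, 81, 81, 36]
r4 m[snow→φ3] = [36, 63, 81, 25]
r5 m[φ0→slip] = [252, 729, 324, 405]
r5 m[φ0→cld] = [81, 35, 49, 72]
r5 m[φ1→slip] = [8, 9, 6, 7]
r5 m[φ1→wind] = [486, 405, 567, 729]
r5 m[φ2→cld] = [729, 567, 405, 252]
r5 m[φ2→snow] = [288, 567, 729, 175]
r5 m[φ3→sprk] = [729, 729, 648, 567]
r5 m[φ3→snow] = [63, 81, 81, 36]
r5 m[φ4→sprk] = [4, 9, 7, 5]
r5 m[φ4→fog] = [486, 432, 504, 729]
r5 m[slip→φ0] = [8, 9, 6, 7]
r5 m[slip→φ1] = [36, 81, 36, 45]
r5 m[cld→φ0] = [81, 63, 45, 28]
r5 m[cld→φ2] = [81, 35, 49, 72]
r5 m[sprk→φ3] = [4, 9, 7, 5]
r5 m[sprk→φ4] = [81, 81, 72, 63]
r5 m[fog→φ4] = [1, 1, 1, 1]
r5 m[wind→φ1] = [1, 1, 1, 1]
r5 m[snow→φ2] = [63, 81, 81, 36]
r5 m[snow→φ3] = [36, 63, 81, 25]
r6 m[φ0→slip] = [252, 729, 324, 405]
r6 m[φ0→cld] = [81, 35, 49, 72]
r6 m[φ1→slip] = [8, 9, 6, 7]
r6 m[φ1→wind] = [486, 405, 567, 729]
r6 m[φ2→cld] = [729, 567, 405, 252]
r6 m[φ2→snow] = [288, 567, 729, 175]
r6 m[φ3→sprk] = [729, 729, 648, 567]
r6 m[φ3→snow] = [63, 81, 81, 36]
r6 m[φ4→sprk] = [4, 9, 7, 5]
r6 m[φ4→fog] = [486, 432, 504, 729]
r6 m[slip→φ0] = [8, 9, 6, 7]
r6 m[slip→φ1] = [252, 729, 324, 405]
r6 m[cld→φ0] = [729, 567, 405, 252]
r6 m[cld→φ2] = [81, 35, 49, 72]
r6 m[sprk→φ3] = [4, 9, 7, 5]
r6 m[sprk→φ4] = [729, 729, 648, 567]
r6 m[fog→φ4] = [1, 1, 1, 1]
r6 m[wind→φ1] = [1, 1, 1, 1]
r6 m[snow→φ2] = [63, 81, 81, 36]
r6 m[snow→φ3] = [288, 567, 729, 175]
r7 m[φ0→slip] = [2268, 6561, 2916, 3645]
r7 m[φ0→cld] = [81, 35, 49, 72]
r7 m[φ1→slip] = [8, 9, 6, 7]
r7 m[φ1→wind] = [4374, 3645, 5103, 6561]
r7 m[φ2→cld] = [729, 567, 405, 252]
r7 m[φ2→snow] = [288, 567, 729, 175]
r7 m[φ3→sprk] = [6561, 6561, 5832, 5103]
r7 m[φ3→snow] = [63, 81, 81, 36]
r7 m[φ4→sprk] = [4, 9, 7, 5]
r7 m[φ4→fog] = [4374, 3888, 4536, 6561]
r7 m[slip→φ0] = [8, 9, 6, 7]
r7 m[slip→φ1] = [252, 729, 324, 405]
r7 m[cld→φ0] = [729, 567, 405, 252]
r7 m[cld→φ2] = [81, 35, 49, 72]
r7 m[sprk→φ3] = [4, 9, 7, 5]
r7 m[sprk→φ4] = [729, 729, 648, 567]
r7 m[fog→φ4] = [1, 1, 1, 1]
r7 m[wind→φ1] = [1, 1, 1, 1]
r7 m[snow→φ2] = [63, 81, 81, 36]
r7 m[snow→φ3] = [288, 567, 729, 175]
r8 m[φ0→slip] = [2268, 6561, 2916, 3645]
r8 m[φ0→cld] = [81, 35, 49, 72]
r8 m[φ1→slip] = [8, 9, 6, 7]
r8 m[φ1→wind] = [4374, 3645, 5103, 6561]
r8 m[φ2→cld] = [729, 567, 405, 252]
r8 m[φ2→snow] = [288, 567, 729, 175]
r8 m[φ3→sprk] = [6561, 6561, 5832, 5103]
r8 m[φ3→snow] = [63, 81, 81, 36]
r8 m[φ4→sprk] = [4, 9, 7, 5]
r8 m[φ4→fog] = [4374, 3888, 4536, 6561]
r8 m[slip→φ0] = [8, 9, 6, 7]
r8 m[slip→φ1] = [2268, 6561, 2916, 3645]
r8 m[cld→φ0] = [729, 567, 405, 252]
r8 m[cld→φ2] = [81, 35, 49, 72]
r8 m[sprk→φ3] = [4, 9, 7, 5]
r8 m[sprk→φ4] = [6561, 6561, 5832, 5103]
r8 m[fog→φ4] = [1, 1, 1, 1]
r8 m[wind→φ1] = [1, 1, 1, 1]
r8 m[snow→φ2] = [63, 81, 81, 36]
r8 m[snow→φ3] = [288, 567, 729, 175]
r9 m[φ0→slip] = [2268, 6561, 2916, 3645]
r9 m[φ0→cld] = [81, 35, 49, 72]
r9 m[φ1→slip] = [8, 9, 6, 7]
r9 m[φ1→wind] = [39366, 32805, 45927, 59049]
r9 m[φ2→cld] = [729, 567, 405, 252]
r9 m[φ2→snow] = [288, 567, 729, 175]
r9 m[φ3→sprk] = [6561, 6561, 5832, 5103]
r9 m[φ3→snow] = [63, 81, 81, 36]
r9 m[φ4→sprk] = [4, 9, 7, 5]
r9 m[φ4→fog] = [39366, 34992, 40824, 59049]
r9 m[slip→φ0] = [8, 9, 6, 7]
r9 m[slip→φ1] = [2268, 6561, 2916, 3645]
r9 m[cld→φ0] = [729, 567, 405, 252]
r9 m[cld→φ2] = [81, 35, 49, 72]
r9 m[sprk→φ3] = [4, 9, 7, 5]
r9 m[sprk→φ4] = [6561, 6561, 5832, 5103]
r9 m[fog→φ4] = [1, 1, 1, 1]
r9 m[wind→φ1] = [1, 1, 1, 1]
r9 m[snow→φ2] = [63, 81, 81, 36]
r9 m[snow→φ3] = [288, 567, 729, 175]
r10 m[φ0→slip] = [2268, 6561, 2916, 3645]
r10 m[φ0→cld] = [81, 35, 49, 72]
r10 m[φ1→slip] = [8, 9, 6, 7]
r10 m[φ1→wind] = [39366, 32805, 45927, 59049]
r10 m[φ2→cld] = [729, 567, 405, 252]
r10 m[φ2→snow] = [288, 567, 729, 175]
r10 m[φ3→sprk] = [6561, 6561, 5832, 5103]
r10 m[φ3→snow] = [63, 81, 81, 36]
r10 m[φ4→sprk] = [4, 9, 7, 5]
r10 m[φ4→fog] = [39366, 34992, 40824, 59049]
r10 m[slip→φ0] = [8, 9, 6, 7]
r10 m[slip→φ1] = [2268, 6561, 2916, 3645]
r10 m[cld→φ0] = [729, 567, 405, 252]
r10 m[cld→φ2] = [81, 35, 49, 72]
r10 m[sprk→φ3] = [4, 9, 7, 5]
r10 m[sprk→φ4] = [6561, 6561, 5832, 5103]
r10 m[fog→φ4] = [1, 1, 1, 1]
r10 m[wind→φ1] = [1, 1, 1, 1]
r10 m[snow→φ2] = [63, 81, 81, 36]
r10 m[snow→φ3] = [288, 567, 729, 175]
fixed point reached at round 10
b[fog] = ⊗ incoming = [39366, 34992, 40824, 59049]

b[fog] = [39366, 34992, 40824, 59049]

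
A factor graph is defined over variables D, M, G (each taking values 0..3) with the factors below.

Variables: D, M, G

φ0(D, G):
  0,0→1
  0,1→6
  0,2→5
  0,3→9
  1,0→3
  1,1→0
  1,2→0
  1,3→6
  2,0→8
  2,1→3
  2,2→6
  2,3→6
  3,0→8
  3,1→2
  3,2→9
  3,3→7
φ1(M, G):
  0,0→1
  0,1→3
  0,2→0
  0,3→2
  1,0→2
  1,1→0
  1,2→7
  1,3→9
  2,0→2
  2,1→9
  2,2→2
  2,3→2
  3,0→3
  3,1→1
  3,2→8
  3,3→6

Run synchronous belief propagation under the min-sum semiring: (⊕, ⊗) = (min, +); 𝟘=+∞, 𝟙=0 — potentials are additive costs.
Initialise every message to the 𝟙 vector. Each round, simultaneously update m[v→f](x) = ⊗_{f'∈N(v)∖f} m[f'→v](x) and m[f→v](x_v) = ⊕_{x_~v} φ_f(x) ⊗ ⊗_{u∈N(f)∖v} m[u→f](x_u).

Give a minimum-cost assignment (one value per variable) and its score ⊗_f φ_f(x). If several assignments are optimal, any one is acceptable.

init: all messages = 𝟙 over 4 values
r1 m[φ0→D] = [1, 0, 3, 2]
r1 m[φ0→G] = [1, 0, 0, 6]
r1 m[φ1→M] = [0, 0, 2, 1]
r1 m[φ1→G] = [1, 0, 0, 2]
r1 m[D→φ0] = [0, 0, 0, 0]
r1 m[M→φ1] = [0, 0, 0, 0]
r1 m[G→φ0] = [0, 0, 0, 0]
r1 m[G→φ1] = [0, 0, 0, 0]
r2 m[φ0→D] = [1, 0, 3, 2]
r2 m[φ0→G] = [1, 0, 0, 6]
r2 m[φ1→M] = [0, 0, 2, 1]
r2 m[φ1→G] = [1, 0, 0, 2]
r2 m[D→φ0] = [0, 0, 0, 0]
r2 m[M→φ1] = [0, 0, 0, 0]
r2 m[G→φ0] = [1, 0, 0, 2]
r2 m[G→φ1] = [1, 0, 0, 6]
r3 m[φ0→D] = [2, 0, 3, 2]
r3 m[φ0→G] = [1, 0, 0, 6]
r3 m[φ1→M] = [0, 0, 2, 1]
r3 m[φ1→G] = [1, 0, 0, 2]
r3 m[D→φ0] = [0, 0, 0, 0]
r3 m[M→φ1] = [0, 0, 0, 0]
r3 m[G→φ0] = [1, 0, 0, 2]
r3 m[G→φ1] = [1, 0, 0, 6]
r4 m[φ0→D] = [2, 0, 3, 2]
r4 m[φ0→G] = [1, 0, 0, 6]
r4 m[φ1→M] = [0, 0, 2, 1]
r4 m[φ1→G] = [1, 0, 0, 2]
r4 m[D→φ0] = [0, 0, 0, 0]
r4 m[M→φ1] = [0, 0, 0, 0]
r4 m[G→φ0] = [1, 0, 0, 2]
r4 m[G→φ1] = [1, 0, 0, 6]
fixed point reached at round 4
traceback from D: (D=1, M=1, G=1), score=0

assignment: (D=1, M=1, G=1); score = 0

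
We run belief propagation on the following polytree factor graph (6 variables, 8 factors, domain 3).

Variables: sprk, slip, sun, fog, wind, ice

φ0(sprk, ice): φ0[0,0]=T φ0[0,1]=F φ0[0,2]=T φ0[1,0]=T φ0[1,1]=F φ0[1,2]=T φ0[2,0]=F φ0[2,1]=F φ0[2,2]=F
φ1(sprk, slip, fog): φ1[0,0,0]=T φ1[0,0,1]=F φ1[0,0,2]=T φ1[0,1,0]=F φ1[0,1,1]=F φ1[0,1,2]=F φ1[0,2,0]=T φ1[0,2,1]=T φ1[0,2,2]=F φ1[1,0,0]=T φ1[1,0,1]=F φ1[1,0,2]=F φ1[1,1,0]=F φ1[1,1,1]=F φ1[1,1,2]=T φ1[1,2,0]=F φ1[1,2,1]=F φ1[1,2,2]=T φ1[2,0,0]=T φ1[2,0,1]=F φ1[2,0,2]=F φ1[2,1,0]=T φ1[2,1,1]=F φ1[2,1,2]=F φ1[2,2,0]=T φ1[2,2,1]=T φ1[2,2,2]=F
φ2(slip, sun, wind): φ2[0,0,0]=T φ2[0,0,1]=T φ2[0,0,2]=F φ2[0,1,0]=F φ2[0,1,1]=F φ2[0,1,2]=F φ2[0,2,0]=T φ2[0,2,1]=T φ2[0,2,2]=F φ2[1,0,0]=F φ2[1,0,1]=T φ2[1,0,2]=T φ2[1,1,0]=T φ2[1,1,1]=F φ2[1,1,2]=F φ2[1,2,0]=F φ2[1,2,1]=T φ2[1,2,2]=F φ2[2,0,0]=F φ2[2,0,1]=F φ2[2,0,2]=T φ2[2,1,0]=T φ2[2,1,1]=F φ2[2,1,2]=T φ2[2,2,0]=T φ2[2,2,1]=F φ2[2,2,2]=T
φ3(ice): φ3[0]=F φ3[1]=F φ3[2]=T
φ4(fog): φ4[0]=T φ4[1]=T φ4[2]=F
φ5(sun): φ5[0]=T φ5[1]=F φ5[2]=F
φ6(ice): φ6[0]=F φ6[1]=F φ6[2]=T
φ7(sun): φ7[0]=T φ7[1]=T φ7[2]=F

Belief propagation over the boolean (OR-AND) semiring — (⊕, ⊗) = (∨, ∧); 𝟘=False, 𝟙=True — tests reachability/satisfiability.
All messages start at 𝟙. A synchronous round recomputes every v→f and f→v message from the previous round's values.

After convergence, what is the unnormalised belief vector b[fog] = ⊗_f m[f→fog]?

b[fog] = [T, T, F]

init: all messages = 𝟙 over 3 values
r1 m[φ0→sprk] = [T, T, F]
r1 m[φ0→ice] = [T, F, T]
r1 m[φ1→sprk] = [T, T, T]
r1 m[φ1→slip] = [T, T, T]
r1 m[φ1→fog] = [T, T, T]
r1 m[φ2→slip] = [T, T, T]
r1 m[φ2→sun] = [T, T, T]
r1 m[φ2→wind] = [T, T, T]
r1 m[φ3→ice] = [F, F, T]
r1 m[φ4→fog] = [T, T, F]
r1 m[φ5→sun] = [T, F, F]
r1 m[φ6→ice] = [F, F, T]
r1 m[φ7→sun] = [T, T, F]
r1 m[sprk→φ0] = [T, T, T]
r1 m[sprk→φ1] = [T, T, T]
r1 m[slip→φ1] = [T, T, T]
r1 m[slip→φ2] = [T, T, T]
r1 m[sun→φ2] = [T, T, T]
r1 m[sun→φ5] = [T, T, T]
r1 m[sun→φ7] = [T, T, T]
r1 m[fog→φ1] = [T, T, T]
r1 m[fog→φ4] = [T, T, T]
r1 m[wind→φ2] = [T, T, T]
r1 m[ice→φ0] = [T, T, T]
r1 m[ice→φ3] = [T, T, T]
r1 m[ice→φ6] = [T, T, T]
r2 m[φ0→sprk] = [T, T, F]
r2 m[φ0→ice] = [T, F, T]
r2 m[φ1→sprk] = [T, T, T]
r2 m[φ1→slip] = [T, T, T]
r2 m[φ1→fog] = [T, T, T]
r2 m[φ2→slip] = [T, T, T]
r2 m[φ2→sun] = [T, T, T]
r2 m[φ2→wind] = [T, T, T]
r2 m[φ3→ice] = [F, F, T]
r2 m[φ4→fog] = [T, T, F]
r2 m[φ5→sun] = [T, F, F]
r2 m[φ6→ice] = [F, F, T]
r2 m[φ7→sun] = [T, T, F]
r2 m[sprk→φ0] = [T, T, T]
r2 m[sprk→φ1] = [T, T, F]
r2 m[slip→φ1] = [T, T, T]
r2 m[slip→φ2] = [T, T, T]
r2 m[sun→φ2] = [T, F, F]
r2 m[sun→φ5] = [T, T, F]
r2 m[sun→φ7] = [T, F, F]
r2 m[fog→φ1] = [T, T, F]
r2 m[fog→φ4] = [T, T, T]
r2 m[wind→φ2] = [T, T, T]
r2 m[ice→φ0] = [F, F, T]
r2 m[ice→φ3] = [F, F, T]
r2 m[ice→φ6] = [F, F, T]
r3 m[φ0→sprk] = [T, T, F]
r3 m[φ0→ice] = [T, F, T]
r3 m[φ1→sprk] = [T, T, T]
r3 m[φ1→slip] = [T, F, T]
r3 m[φ1→fog] = [T, T, T]
r3 m[φ2→slip] = [T, T, T]
r3 m[φ2→sun] = [T, T, T]
r3 m[φ2→wind] = [T, T, T]
r3 m[φ3→ice] = [F, F, T]
r3 m[φ4→fog] = [T, T, F]
r3 m[φ5→sun] = [T, F, F]
r3 m[φ6→ice] = [F, F, T]
r3 m[φ7→sun] = [T, T, F]
r3 m[sprk→φ0] = [T, T, T]
r3 m[sprk→φ1] = [T, T, F]
r3 m[slip→φ1] = [T, T, T]
r3 m[slip→φ2] = [T, T, T]
r3 m[sun→φ2] = [T, F, F]
r3 m[sun→φ5] = [T, T, F]
r3 m[sun→φ7] = [T, F, F]
r3 m[fog→φ1] = [T, T, F]
r3 m[fog→φ4] = [T, T, T]
r3 m[wind→φ2] = [T, T, T]
r3 m[ice→φ0] = [F, F, T]
r3 m[ice→φ3] = [F, F, T]
r3 m[ice→φ6] = [F, F, T]
r4 m[φ0→sprk] = [T, T, F]
r4 m[φ0→ice] = [T, F, T]
r4 m[φ1→sprk] = [T, T, T]
r4 m[φ1→slip] = [T, F, T]
r4 m[φ1→fog] = [T, T, T]
r4 m[φ2→slip] = [T, T, T]
r4 m[φ2→sun] = [T, T, T]
r4 m[φ2→wind] = [T, T, T]
r4 m[φ3→ice] = [F, F, T]
r4 m[φ4→fog] = [T, T, F]
r4 m[φ5→sun] = [T, F, F]
r4 m[φ6→ice] = [F, F, T]
r4 m[φ7→sun] = [T, T, F]
r4 m[sprk→φ0] = [T, T, T]
r4 m[sprk→φ1] = [T, T, F]
r4 m[slip→φ1] = [T, T, T]
r4 m[slip→φ2] = [T, F, T]
r4 m[sun→φ2] = [T, F, F]
r4 m[sun→φ5] = [T, T, F]
r4 m[sun→φ7] = [T, F, F]
r4 m[fog→φ1] = [T, T, F]
r4 m[fog→φ4] = [T, T, T]
r4 m[wind→φ2] = [T, T, T]
r4 m[ice→φ0] = [F, F, T]
r4 m[ice→φ3] = [F, F, T]
r4 m[ice→φ6] = [F, F, T]
r5 m[φ0→sprk] = [T, T, F]
r5 m[φ0→ice] = [T, F, T]
r5 m[φ1→sprk] = [T, T, T]
r5 m[φ1→slip] = [T, F, T]
r5 m[φ1→fog] = [T, T, T]
r5 m[φ2→slip] = [T, T, T]
r5 m[φ2→sun] = [T, T, T]
r5 m[φ2→wind] = [T, T, T]
r5 m[φ3→ice] = [F, F, T]
r5 m[φ4→fog] = [T, T, F]
r5 m[φ5→sun] = [T, F, F]
r5 m[φ6→ice] = [F, F, T]
r5 m[φ7→sun] = [T, T, F]
r5 m[sprk→φ0] = [T, T, T]
r5 m[sprk→φ1] = [T, T, F]
r5 m[slip→φ1] = [T, T, T]
r5 m[slip→φ2] = [T, F, T]
r5 m[sun→φ2] = [T, F, F]
r5 m[sun→φ5] = [T, T, F]
r5 m[sun→φ7] = [T, F, F]
r5 m[fog→φ1] = [T, T, F]
r5 m[fog→φ4] = [T, T, T]
r5 m[wind→φ2] = [T, T, T]
r5 m[ice→φ0] = [F, F, T]
r5 m[ice→φ3] = [F, F, T]
r5 m[ice→φ6] = [F, F, T]
fixed point reached at round 5
b[fog] = ⊗ incoming = [T, T, F]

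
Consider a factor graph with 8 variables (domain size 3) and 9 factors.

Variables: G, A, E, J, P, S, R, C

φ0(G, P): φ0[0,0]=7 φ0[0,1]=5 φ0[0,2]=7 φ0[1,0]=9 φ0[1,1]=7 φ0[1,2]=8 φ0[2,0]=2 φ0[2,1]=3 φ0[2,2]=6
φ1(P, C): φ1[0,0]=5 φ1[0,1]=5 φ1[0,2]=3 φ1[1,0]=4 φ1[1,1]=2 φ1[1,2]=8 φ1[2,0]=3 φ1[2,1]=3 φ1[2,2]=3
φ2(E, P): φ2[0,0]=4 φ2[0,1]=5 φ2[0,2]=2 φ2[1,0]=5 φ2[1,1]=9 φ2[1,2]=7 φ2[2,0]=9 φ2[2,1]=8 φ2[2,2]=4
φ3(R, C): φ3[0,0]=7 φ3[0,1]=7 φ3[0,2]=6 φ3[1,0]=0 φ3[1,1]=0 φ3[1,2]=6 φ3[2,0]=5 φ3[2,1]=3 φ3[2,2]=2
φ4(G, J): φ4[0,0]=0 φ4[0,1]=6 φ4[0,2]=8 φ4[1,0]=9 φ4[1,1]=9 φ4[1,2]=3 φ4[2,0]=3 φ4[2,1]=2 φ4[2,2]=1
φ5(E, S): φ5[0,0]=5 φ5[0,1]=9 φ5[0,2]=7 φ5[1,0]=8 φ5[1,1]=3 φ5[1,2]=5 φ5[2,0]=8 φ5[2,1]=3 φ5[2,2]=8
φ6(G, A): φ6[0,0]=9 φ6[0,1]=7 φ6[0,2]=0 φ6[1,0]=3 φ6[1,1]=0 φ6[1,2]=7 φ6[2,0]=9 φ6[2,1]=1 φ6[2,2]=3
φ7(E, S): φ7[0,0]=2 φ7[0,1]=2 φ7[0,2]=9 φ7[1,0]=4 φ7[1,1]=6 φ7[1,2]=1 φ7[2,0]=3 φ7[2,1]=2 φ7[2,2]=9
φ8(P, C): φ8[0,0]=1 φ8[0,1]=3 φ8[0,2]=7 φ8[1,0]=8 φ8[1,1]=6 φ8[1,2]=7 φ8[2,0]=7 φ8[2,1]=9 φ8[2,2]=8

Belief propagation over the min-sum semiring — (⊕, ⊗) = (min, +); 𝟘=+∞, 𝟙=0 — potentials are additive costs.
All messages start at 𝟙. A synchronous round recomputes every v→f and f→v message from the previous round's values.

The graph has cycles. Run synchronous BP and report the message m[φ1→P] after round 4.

message @ round 4 = [6, 5, 4]

init: all messages = 𝟙 over 3 values
r1 m[φ0→G] = [5, 7, 2]
r1 m[φ0→P] = [2, 3, 6]
r1 m[φ1→P] = [3, 2, 3]
r1 m[φ1→C] = [3, 2, 3]
r1 m[φ2→E] = [2, 5, 4]
r1 m[φ2→P] = [4, 5, 2]
r1 m[φ3→R] = [6, 0, 2]
r1 m[φ3→C] = [0, 0, 2]
r1 m[φ4→G] = [0, 3, 1]
r1 m[φ4→J] = [0, 2, 1]
r1 m[φ5→E] = [5, 3, 3]
r1 m[φ5→S] = [5, 3, 5]
r1 m[φ6→G] = [0, 0, 1]
r1 m[φ6→A] = [3, 0, 0]
r1 m[φ7→E] = [2, 1, 2]
r1 m[φ7→S] = [2, 2, 1]
r1 m[φ8→P] = [1, 6, 7]
r1 m[φ8→C] = [1, 3, 7]
r1 m[G→φ0] = [0, 0, 0]
r1 m[G→φ4] = [0, 0, 0]
r1 m[G→φ6] = [0, 0, 0]
r1 m[A→φ6] = [0, 0, 0]
r1 m[E→φ2] = [0, 0, 0]
r1 m[E→φ5] = [0, 0, 0]
r1 m[E→φ7] = [0, 0, 0]
r1 m[J→φ4] = [0, 0, 0]
r1 m[P→φ0] = [0, 0, 0]
r1 m[P→φ1] = [0, 0, 0]
r1 m[P→φ2] = [0, 0, 0]
r1 m[P→φ8] = [0, 0, 0]
r1 m[S→φ5] = [0, 0, 0]
r1 m[S→φ7] = [0, 0, 0]
r1 m[R→φ3] = [0, 0, 0]
r1 m[C→φ1] = [0, 0, 0]
r1 m[C→φ3] = [0, 0, 0]
r1 m[C→φ8] = [0, 0, 0]
r2 m[φ0→G] = [5, 7, 2]
r2 m[φ0→P] = [2, 3, 6]
r2 m[φ1→P] = [3, 2, 3]
r2 m[φ1→C] = [3, 2, 3]
r2 m[φ2→E] = [2, 5, 4]
r2 m[φ2→P] = [4, 5, 2]
r2 m[φ3→R] = [6, 0, 2]
r2 m[φ3→C] = [0, 0, 2]
r2 m[φ4→G] = [0, 3, 1]
r2 m[φ4→J] = [0, 2, 1]
r2 m[φ5→E] = [5, 3, 3]
r2 m[φ5→S] = [5, 3, 5]
r2 m[φ6→G] = [0, 0, 1]
r2 m[φ6→A] = [3, 0, 0]
r2 m[φ7→E] = [2, 1, 2]
r2 m[φ7→S] = [2, 2, 1]
r2 m[φ8→P] = [1, 6, 7]
r2 m[φ8→C] = [1, 3, 7]
r2 m[G→φ0] = [0, 3, 2]
r2 m[G→φ4] = [5, 7, 3]
r2 m[G→φ6] = [5, 10, 3]
r2 m[A→φ6] = [0, 0, 0]
r2 m[E→φ2] = [7, 4, 5]
r2 m[E→φ5] = [4, 6, 6]
r2 m[E→φ7] = [7, 8, 7]
r2 m[J→φ4] = [0, 0, 0]
r2 m[P→φ0] = [8, 13, 12]
r2 m[P→φ1] = [7, 14, 15]
r2 m[P→φ2] = [6, 11, 16]
r2 m[P→φ8] = [9, 10, 11]
r2 m[S→φ5] = [2, 2, 1]
r2 m[S→φ7] = [5, 3, 5]
r2 m[R→φ3] = [0, 0, 0]
r2 m[C→φ1] = [1, 3, 9]
r2 m[C→φ3] = [4, 5, 10]
r2 m[C→φ8] = [3, 2, 5]
r3 m[φ0→G] = [15, 17, 10]
r3 m[φ0→P] = [4, 5, 7]
r3 m[φ1→P] = [6, 5, 4]
r3 m[φ1→C] = [12, 12, 10]
r3 m[φ2→E] = [10, 11, 15]
r3 m[φ2→P] = [9, 12, 9]
r3 m[φ3→R] = [11, 4, 8]
r3 m[φ3→C] = [0, 0, 2]
r3 m[φ4→G] = [0, 3, 1]
r3 m[φ4→J] = [5, 5, 4]
r3 m[φ5→E] = [7, 5, 5]
r3 m[φ5→S] = [9, 9, 11]
r3 m[φ6→G] = [0, 0, 1]
r3 m[φ6→A] = [12, 4, 5]
r3 m[φ7→E] = [5, 6, 5]
r3 m[φ7→S] = [9, 9, 9]
r3 m[φ8→P] = [4, 8, 10]
r3 m[φ8→C] = [10, 12, 16]
r3 m[G→φ0] = [0, 3, 2]
r3 m[G→φ4] = [5, 7, 3]
r3 m[G→φ6] = [5, 10, 3]
r3 m[A→φ6] = [0, 0, 0]
r3 m[E→φ2] = [7, 4, 5]
r3 m[E→φ5] = [4, 6, 6]
r3 m[E→φ7] = [7, 8, 7]
r3 m[J→φ4] = [0, 0, 0]
r3 m[P→φ0] = [8, 13, 12]
r3 m[P→φ1] = [7, 14, 15]
r3 m[P→φ2] = [6, 11, 16]
r3 m[P→φ8] = [9, 10, 11]
r3 m[S→φ5] = [2, 2, 1]
r3 m[S→φ7] = [5, 3, 5]
r3 m[R→φ3] = [0, 0, 0]
r3 m[C→φ1] = [1, 3, 9]
r3 m[C→φ3] = [4, 5, 10]
r3 m[C→φ8] = [3, 2, 5]
r4 m[φ0→G] = [15, 17, 10]
r4 m[φ0→P] = [4, 5, 7]
r4 m[φ1→P] = [6, 5, 4]
r4 m[φ1→C] = [12, 12, 10]
r4 m[φ2→E] = [10, 11, 15]
r4 m[φ2→P] = [9, 12, 9]
r4 m[φ3→R] = [11, 4, 8]
r4 m[φ3→C] = [0, 0, 2]
r4 m[φ4→G] = [0, 3, 1]
r4 m[φ4→J] = [5, 5, 4]
r4 m[φ5→E] = [7, 5, 5]
r4 m[φ5→S] = [9, 9, 11]
r4 m[φ6→G] = [0, 0, 1]
r4 m[φ6→A] = [12, 4, 5]
r4 m[φ7→E] = [5, 6, 5]
r4 m[φ7→S] = [9, 9, 9]
r4 m[φ8→P] = [4, 8, 10]
r4 m[φ8→C] = [10, 12, 16]
r4 m[G→φ0] = [0, 3, 2]
r4 m[G→φ4] = [15, 17, 11]
r4 m[G→φ6] = [15, 20, 11]
r4 m[A→φ6] = [0, 0, 0]
r4 m[E→φ2] = [12, 11, 10]
r4 m[E→φ5] = [15, 17, 20]
r4 m[E→φ7] = [17, 16, 20]
r4 m[J→φ4] = [0, 0, 0]
r4 m[P→φ0] = [19, 25, 23]
r4 m[P→φ1] = [17, 25, 26]
r4 m[P→φ2] = [14, 18, 21]
r4 m[P→φ8] = [19, 22, 20]
r4 m[S→φ5] = [9, 9, 9]
r4 m[S→φ7] = [9, 9, 11]
r4 m[R→φ3] = [0, 0, 0]
r4 m[C→φ1] = [10, 12, 18]
r4 m[C→φ3] = [22, 24, 26]
r4 m[C→φ8] = [12, 12, 12]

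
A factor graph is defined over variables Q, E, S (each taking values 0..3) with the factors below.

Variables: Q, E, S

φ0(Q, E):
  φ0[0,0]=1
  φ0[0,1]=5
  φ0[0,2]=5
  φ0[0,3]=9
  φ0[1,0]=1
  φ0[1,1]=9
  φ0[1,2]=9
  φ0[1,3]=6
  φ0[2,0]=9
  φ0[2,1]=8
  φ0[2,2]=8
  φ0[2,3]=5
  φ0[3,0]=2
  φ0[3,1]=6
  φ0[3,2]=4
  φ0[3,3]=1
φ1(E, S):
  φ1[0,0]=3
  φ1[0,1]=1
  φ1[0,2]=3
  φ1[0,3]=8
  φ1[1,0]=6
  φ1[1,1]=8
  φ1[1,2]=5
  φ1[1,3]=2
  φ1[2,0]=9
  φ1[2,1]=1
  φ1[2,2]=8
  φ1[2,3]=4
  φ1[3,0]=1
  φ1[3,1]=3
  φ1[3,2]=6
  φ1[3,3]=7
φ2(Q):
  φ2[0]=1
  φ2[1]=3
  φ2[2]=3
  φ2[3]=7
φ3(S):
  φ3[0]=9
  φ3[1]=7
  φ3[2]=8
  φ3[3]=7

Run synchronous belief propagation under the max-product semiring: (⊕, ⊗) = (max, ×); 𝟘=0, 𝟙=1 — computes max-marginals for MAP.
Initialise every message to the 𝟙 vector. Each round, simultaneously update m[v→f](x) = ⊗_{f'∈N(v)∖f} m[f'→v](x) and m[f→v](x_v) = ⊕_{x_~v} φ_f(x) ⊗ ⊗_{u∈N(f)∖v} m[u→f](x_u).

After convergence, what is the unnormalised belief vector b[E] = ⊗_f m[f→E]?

b[E] = [1512, 2352, 2268, 882]

init: all messages = 𝟙 over 4 values
r1 m[φ0→Q] = [9, 9, 9, 6]
r1 m[φ0→E] = [9, 9, 9, 9]
r1 m[φ1→E] = [8, 8, 9, 7]
r1 m[φ1→S] = [9, 8, 8, 8]
r1 m[φ2→Q] = [1, 3, 3, 7]
r1 m[φ3→S] = [9, 7, 8, 7]
r1 m[Q→φ0] = [1, 1, 1, 1]
r1 m[Q→φ2] = [1, 1, 1, 1]
r1 m[E→φ0] = [1, 1, 1, 1]
r1 m[E→φ1] = [1, 1, 1, 1]
r1 m[S→φ1] = [1, 1, 1, 1]
r1 m[S→φ3] = [1, 1, 1, 1]
r2 m[φ0→Q] = [9, 9, 9, 6]
r2 m[φ0→E] = [9, 9, 9, 9]
r2 m[φ1→E] = [8, 8, 9, 7]
r2 m[φ1→S] = [9, 8, 8, 8]
r2 m[φ2→Q] = [1, 3, 3, 7]
r2 m[φ3→S] = [9, 7, 8, 7]
r2 m[Q→φ0] = [1, 3, 3, 7]
r2 m[Q→φ2] = [9, 9, 9, 6]
r2 m[E→φ0] = [8, 8, 9, 7]
r2 m[E→φ1] = [9, 9, 9, 9]
r2 m[S→φ1] = [9, 7, 8, 7]
r2 m[S→φ3] = [9, 8, 8, 8]
r3 m[φ0→Q] = [63, 81, 72, 48]
r3 m[φ0→E] = [27, 42, 28, 18]
r3 m[φ1→E] = [56, 56, 81, 49]
r3 m[φ1→S] = [81, 72, 72, 72]
r3 m[φ2→Q] = [1, 3, 3, 7]
r3 m[φ3→S] = [9, 7, 8, 7]
r3 m[Q→φ0] = [1, 3, 3, 7]
r3 m[Q→φ2] = [9, 9, 9, 6]
r3 m[E→φ0] = [8, 8, 9, 7]
r3 m[E→φ1] = [9, 9, 9, 9]
r3 m[S→φ1] = [9, 7, 8, 7]
r3 m[S→φ3] = [9, 8, 8, 8]
r4 m[φ0→Q] = [63, 81, 72, 48]
r4 m[φ0→E] = [27, 42, 28, 18]
r4 m[φ1→E] = [56, 56, 81, 49]
r4 m[φ1→S] = [81, 72, 72, 72]
r4 m[φ2→Q] = [1, 3, 3, 7]
r4 m[φ3→S] = [9, 7, 8, 7]
r4 m[Q→φ0] = [1, 3, 3, 7]
r4 m[Q→φ2] = [63, 81, 72, 48]
r4 m[E→φ0] = [56, 56, 81, 49]
r4 m[E→φ1] = [27, 42, 28, 18]
r4 m[S→φ1] = [9, 7, 8, 7]
r4 m[S→φ3] = [81, 72, 72, 72]
r5 m[φ0→Q] = [441, 729, 648, 336]
r5 m[φ0→E] = [27, 42, 28, 18]
r5 m[φ1→E] = [56, 56, 81, 49]
r5 m[φ1→S] = [252, 336, 224, 216]
r5 m[φ2→Q] = [1, 3, 3, 7]
r5 m[φ3→S] = [9, 7, 8, 7]
r5 m[Q→φ0] = [1, 3, 3, 7]
r5 m[Q→φ2] = [63, 81, 72, 48]
r5 m[E→φ0] = [56, 56, 81, 49]
r5 m[E→φ1] = [27, 42, 28, 18]
r5 m[S→φ1] = [9, 7, 8, 7]
r5 m[S→φ3] = [81, 72, 72, 72]
r6 m[φ0→Q] = [441, 729, 648, 336]
r6 m[φ0→E] = [27, 42, 28, 18]
r6 m[φ1→E] = [56, 56, 81, 49]
r6 m[φ1→S] = [252, 336, 224, 216]
r6 m[φ2→Q] = [1, 3, 3, 7]
r6 m[φ3→S] = [9, 7, 8, 7]
r6 m[Q→φ0] = [1, 3, 3, 7]
r6 m[Q→φ2] = [441, 729, 648, 336]
r6 m[E→φ0] = [56, 56, 81, 49]
r6 m[E→φ1] = [27, 42, 28, 18]
r6 m[S→φ1] = [9, 7, 8, 7]
r6 m[S→φ3] = [252, 336, 224, 216]
r7 m[φ0→Q] = [441, 729, 648, 336]
r7 m[φ0→E] = [27, 42, 28, 18]
r7 m[φ1→E] = [56, 56, 81, 49]
r7 m[φ1→S] = [252, 336, 224, 216]
r7 m[φ2→Q] = [1, 3, 3, 7]
r7 m[φ3→S] = [9, 7, 8, 7]
r7 m[Q→φ0] = [1, 3, 3, 7]
r7 m[Q→φ2] = [441, 729, 648, 336]
r7 m[E→φ0] = [56, 56, 81, 49]
r7 m[E→φ1] = [27, 42, 28, 18]
r7 m[S→φ1] = [9, 7, 8, 7]
r7 m[S→φ3] = [252, 336, 224, 216]
fixed point reached at round 7
b[E] = ⊗ incoming = [1512, 2352, 2268, 882]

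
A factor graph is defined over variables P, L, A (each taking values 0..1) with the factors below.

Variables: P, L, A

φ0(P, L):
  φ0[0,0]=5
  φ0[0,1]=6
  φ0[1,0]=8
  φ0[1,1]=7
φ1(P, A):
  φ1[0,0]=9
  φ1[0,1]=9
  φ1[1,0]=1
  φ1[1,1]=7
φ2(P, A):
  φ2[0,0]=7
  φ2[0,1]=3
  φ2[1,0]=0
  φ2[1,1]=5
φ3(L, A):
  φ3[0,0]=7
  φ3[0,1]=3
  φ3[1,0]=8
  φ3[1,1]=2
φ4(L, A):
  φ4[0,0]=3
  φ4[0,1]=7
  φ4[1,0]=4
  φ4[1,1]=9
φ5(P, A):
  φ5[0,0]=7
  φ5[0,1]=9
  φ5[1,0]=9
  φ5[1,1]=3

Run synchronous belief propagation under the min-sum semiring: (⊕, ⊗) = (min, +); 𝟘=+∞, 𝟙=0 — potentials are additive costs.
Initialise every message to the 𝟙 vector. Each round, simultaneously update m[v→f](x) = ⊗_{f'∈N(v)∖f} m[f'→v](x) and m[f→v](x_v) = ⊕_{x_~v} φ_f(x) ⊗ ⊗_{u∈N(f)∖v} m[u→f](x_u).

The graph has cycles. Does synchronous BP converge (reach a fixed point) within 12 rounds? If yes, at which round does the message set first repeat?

init: all messages = 𝟙 over 2 values
r1 m[φ0→P] = [5, 7]
r1 m[φ0→L] = [5, 6]
r1 m[φ1→P] = [9, 1]
r1 m[φ1→A] = [1, 7]
r1 m[φ2→P] = [3, 0]
r1 m[φ2→A] = [0, 3]
r1 m[φ3→L] = [3, 2]
r1 m[φ3→A] = [7, 2]
r1 m[φ4→L] = [3, 4]
r1 m[φ4→A] = [3, 7]
r1 m[φ5→P] = [7, 3]
r1 m[φ5→A] = [7, 3]
r1 m[P→φ0] = [0, 0]
r1 m[P→φ1] = [0, 0]
r1 m[P→φ2] = [0, 0]
r1 m[P→φ5] = [0, 0]
r1 m[L→φ0] = [0, 0]
r1 m[L→φ3] = [0, 0]
r1 m[L→φ4] = [0, 0]
r1 m[A→φ1] = [0, 0]
r1 m[A→φ2] = [0, 0]
r1 m[A→φ3] = [0, 0]
r1 m[A→φ4] = [0, 0]
r1 m[A→φ5] = [0, 0]
r2 m[φ0→P] = [5, 7]
r2 m[φ0→L] = [5, 6]
r2 m[φ1→P] = [9, 1]
r2 m[φ1→A] = [1, 7]
r2 m[φ2→P] = [3, 0]
r2 m[φ2→A] = [0, 3]
r2 m[φ3→L] = [3, 2]
r2 m[φ3→A] = [7, 2]
r2 m[φ4→L] = [3, 4]
r2 m[φ4→A] = [3, 7]
r2 m[φ5→P] = [7, 3]
r2 m[φ5→A] = [7, 3]
r2 m[P→φ0] = [19, 4]
r2 m[P→φ1] = [15, 10]
r2 m[P→φ2] = [21, 11]
r2 m[P→φ5] = [17, 8]
r2 m[L→φ0] = [6, 6]
r2 m[L→φ3] = [8, 10]
r2 m[L→φ4] = [8, 8]
r2 m[A→φ1] = [17, 15]
r2 m[A→φ2] = [18, 19]
r2 m[A→φ3] = [11, 20]
r2 m[A→φ4] = [15, 15]
r2 m[A→φ5] = [11, 19]
r3 m[φ0→P] = [11, 13]
r3 m[φ0→L] = [12, 11]
r3 m[φ1→P] = [24, 18]
r3 m[φ1→A] = [11, 17]
r3 m[φ2→P] = [22, 18]
r3 m[φ2→A] = [11, 16]
r3 m[φ3→L] = [18, 19]
r3 m[φ3→A] = [15, 11]
r3 m[φ4→L] = [18, 19]
r3 m[φ4→A] = [11, 15]
r3 m[φ5→P] = [18, 20]
r3 m[φ5→A] = [17, 11]
r3 m[P→φ0] = [19, 4]
r3 m[P→φ1] = [15, 10]
r3 m[P→φ2] = [21, 11]
r3 m[P→φ5] = [17, 8]
r3 m[L→φ0] = [6, 6]
r3 m[L→φ3] = [8, 10]
r3 m[L→φ4] = [8, 8]
r3 m[A→φ1] = [17, 15]
r3 m[A→φ2] = [18, 19]
r3 m[A→φ3] = [11, 20]
r3 m[A→φ4] = [15, 15]
r3 m[A→φ5] = [11, 19]
r4 m[φ0→P] = [11, 13]
r4 m[φ0→L] = [12, 11]
r4 m[φ1→P] = [24, 18]
r4 m[φ1→A] = [11, 17]
r4 m[φ2→P] = [22, 18]
r4 m[φ2→A] = [11, 16]
r4 m[φ3→L] = [18, 19]
r4 m[φ3→A] = [15, 11]
r4 m[φ4→L] = [18, 19]
r4 m[φ4→A] = [11, 15]
r4 m[φ5→P] = [18, 20]
r4 m[φ5→A] = [17, 11]
r4 m[P→φ0] = [64, 56]
r4 m[P→φ1] = [51, 51]
r4 m[P→φ2] = [53, 51]
r4 m[P→φ5] = [57, 49]
r4 m[L→φ0] = [36, 38]
r4 m[L→φ3] = [30, 30]
r4 m[L→φ4] = [30, 30]
r4 m[A→φ1] = [54, 53]
r4 m[A→φ2] = [54, 54]
r4 m[A→φ3] = [50, 59]
r4 m[A→φ4] = [54, 55]
r4 m[A→φ5] = [48, 59]
r5 m[φ0→P] = [41, 44]
r5 m[φ0→L] = [64, 63]
r5 m[φ1→P] = [62, 55]
r5 m[φ1→A] = [52, 58]
r5 m[φ2→P] = [57, 54]
r5 m[φ2→A] = [51, 56]
r5 m[φ3→L] = [57, 58]
r5 m[φ3→A] = [37, 32]
r5 m[φ4→L] = [57, 58]
r5 m[φ4→A] = [33, 37]
r5 m[φ5→P] = [55, 57]
r5 m[φ5→A] = [58, 52]
r5 m[P→φ0] = [64, 56]
r5 m[P→φ1] = [51, 51]
r5 m[P→φ2] = [53, 51]
r5 m[P→φ5] = [57, 49]
r5 m[L→φ0] = [36, 38]
r5 m[L→φ3] = [30, 30]
r5 m[L→φ4] = [30, 30]
r5 m[A→φ1] = [54, 53]
r5 m[A→φ2] = [54, 54]
r5 m[A→φ3] = [50, 59]
r5 m[A→φ4] = [54, 55]
r5 m[A→φ5] = [48, 59]
r6 m[φ0→P] = [41, 44]
r6 m[φ0→L] = [64, 63]
r6 m[φ1→P] = [62, 55]
r6 m[φ1→A] = [52, 58]
r6 m[φ2→P] = [57, 54]
r6 m[φ2→A] = [51, 56]
r6 m[φ3→L] = [57, 58]
r6 m[φ3→A] = [37, 32]
r6 m[φ4→L] = [57, 58]
r6 m[φ4→A] = [33, 37]
r6 m[φ5→P] = [55, 57]
r6 m[φ5→A] = [58, 52]
r6 m[P→φ0] = [174, 166]
r6 m[P→φ1] = [153, 155]
r6 m[P→φ2] = [158, 156]
r6 m[P→φ5] = [160, 153]
r6 m[L→φ0] = [114, 116]
r6 m[L→φ3] = [121, 121]
r6 m[L→φ4] = [121, 121]
r6 m[A→φ1] = [179, 177]
r6 m[A→φ2] = [180, 179]
r6 m[A→φ3] = [194, 203]
r6 m[A→φ4] = [198, 198]
r6 m[A→φ5] = [173, 183]
r7 m[φ0→P] = [119, 122]
r7 m[φ0→L] = [174, 173]
r7 m[φ1→P] = [186, 180]
r7 m[φ1→A] = [156, 162]
r7 m[φ2→P] = [182, 180]
r7 m[φ2→A] = [156, 161]
r7 m[φ3→L] = [201, 202]
r7 m[φ3→A] = [128, 123]
r7 m[φ4→L] = [201, 202]
r7 m[φ4→A] = [124, 128]
r7 m[φ5→P] = [180, 182]
r7 m[φ5→A] = [162, 156]
r7 m[P→φ0] = [174, 166]
r7 m[P→φ1] = [153, 155]
r7 m[P→φ2] = [158, 156]
r7 m[P→φ5] = [160, 153]
r7 m[L→φ0] = [114, 116]
r7 m[L→φ3] = [121, 121]
r7 m[L→φ4] = [121, 121]
r7 m[A→φ1] = [179, 177]
r7 m[A→φ2] = [180, 179]
r7 m[A→φ3] = [194, 203]
r7 m[A→φ4] = [198, 198]
r7 m[A→φ5] = [173, 183]
r8 m[φ0→P] = [119, 122]
r8 m[φ0→L] = [174, 173]
r8 m[φ1→P] = [186, 180]
r8 m[φ1→A] = [156, 162]
r8 m[φ2→P] = [182, 180]
r8 m[φ2→A] = [156, 161]
r8 m[φ3→L] = [201, 202]
r8 m[φ3→A] = [128, 123]
r8 m[φ4→L] = [201, 202]
r8 m[φ4→A] = [124, 128]
r8 m[φ5→P] = [180, 182]
r8 m[φ5→A] = [162, 156]
r8 m[P→φ0] = [548, 542]
r8 m[P→φ1] = [481, 484]
r8 m[P→φ2] = [485, 484]
r8 m[P→φ5] = [487, 482]
r8 m[L→φ0] = [402, 404]
r8 m[L→φ3] = [375, 375]
r8 m[L→φ4] = [375, 375]
r8 m[A→φ1] = [570, 568]
r8 m[A→φ2] = [570, 569]
r8 m[A→φ3] = [598, 607]
r8 m[A→φ4] = [602, 602]
r8 m[A→φ5] = [564, 574]
r9 m[φ0→P] = [407, 410]
r9 m[φ0→L] = [550, 549]
r9 m[φ1→P] = [577, 571]
r9 m[φ1→A] = [485, 490]
r9 m[φ2→P] = [572, 570]
r9 m[φ2→A] = [484, 488]
r9 m[φ3→L] = [605, 606]
r9 m[φ3→A] = [382, 377]
r9 m[φ4→L] = [605, 606]
r9 m[φ4→A] = [378, 382]
r9 m[φ5→P] = [571, 573]
r9 m[φ5→A] = [491, 485]
r9 m[P→φ0] = [548, 542]
r9 m[P→φ1] = [481, 484]
r9 m[P→φ2] = [485, 484]
r9 m[P→φ5] = [487, 482]
r9 m[L→φ0] = [402, 404]
r9 m[L→φ3] = [375, 375]
r9 m[L→φ4] = [375, 375]
r9 m[A→φ1] = [570, 568]
r9 m[A→φ2] = [570, 569]
r9 m[A→φ3] = [598, 607]
r9 m[A→φ4] = [602, 602]
r9 m[A→φ5] = [564, 574]
r10 m[φ0→P] = [407, 410]
r10 m[φ0→L] = [550, 549]
r10 m[φ1→P] = [577, 571]
r10 m[φ1→A] = [485, 490]
r10 m[φ2→P] = [572, 570]
r10 m[φ2→A] = [484, 488]
r10 m[φ3→L] = [605, 606]
r10 m[φ3→A] = [382, 377]
r10 m[φ4→L] = [605, 606]
r10 m[φ4→A] = [378, 382]
r10 m[φ5→P] = [571, 573]
r10 m[φ5→A] = [491, 485]
r10 m[P→φ0] = [1720, 1714]
r10 m[P→φ1] = [1550, 1553]
r10 m[P→φ2] = [1555, 1554]
r10 m[P→φ5] = [1556, 1551]
r10 m[L→φ0] = [1210, 1212]
r10 m[L→φ3] = [1155, 1155]
r10 m[L→φ4] = [1155, 1155]
r10 m[A→φ1] = [1735, 1732]
r10 m[A→φ2] = [1736, 1734]
r10 m[A→φ3] = [1838, 1845]
r10 m[A→φ4] = [1842, 1840]
r10 m[A→φ5] = [1729, 1737]
r11 m[φ0→P] = [1215, 1218]
r11 m[φ0→L] = [1722, 1721]
r11 m[φ1→P] = [1741, 1736]
r11 m[φ1→A] = [1554, 1559]
r11 m[φ2→P] = [1737, 1736]
r11 m[φ2→A] = [1554, 1558]
r11 m[φ3→L] = [1845, 1846]
r11 m[φ3→A] = [1162, 1157]
r11 m[φ4→L] = [1845, 1846]
r11 m[φ4→A] = [1158, 1162]
r11 m[φ5→P] = [1736, 1738]
r11 m[φ5→A] = [1560, 1554]
r11 m[P→φ0] = [1720, 1714]
r11 m[P→φ1] = [1550, 1553]
r11 m[P→φ2] = [1555, 1554]
r11 m[P→φ5] = [1556, 1551]
r11 m[L→φ0] = [1210, 1212]
r11 m[L→φ3] = [1155, 1155]
r11 m[L→φ4] = [1155, 1155]
r11 m[A→φ1] = [1735, 1732]
r11 m[A→φ2] = [1736, 1734]
r11 m[A→φ3] = [1838, 1845]
r11 m[A→φ4] = [1842, 1840]
r11 m[A→φ5] = [1729, 1737]
r12 m[φ0→P] = [1215, 1218]
r12 m[φ0→L] = [1722, 1721]
r12 m[φ1→P] = [1741, 1736]
r12 m[φ1→A] = [1554, 1559]
r12 m[φ2→P] = [1737, 1736]
r12 m[φ2→A] = [1554, 1558]
r12 m[φ3→L] = [1845, 1846]
r12 m[φ3→A] = [1162, 1157]
r12 m[φ4→L] = [1845, 1846]
r12 m[φ4→A] = [1158, 1162]
r12 m[φ5→P] = [1736, 1738]
r12 m[φ5→A] = [1560, 1554]
r12 m[P→φ0] = [5214, 5210]
r12 m[P→φ1] = [4688, 4692]
r12 m[P→φ2] = [4692, 4692]
r12 m[P→φ5] = [4693, 4690]
r12 m[L→φ0] = [3690, 3692]
r12 m[L→φ3] = [3567, 3567]
r12 m[L→φ4] = [3567, 3567]
r12 m[A→φ1] = [5434, 5431]
r12 m[A→φ2] = [5434, 5432]
r12 m[A→φ3] = [5826, 5833]
r12 m[A→φ4] = [5830, 5828]
r12 m[A→φ5] = [5428, 5436]
no fixed point within 12 rounds

NOT CONVERGED within 12 rounds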